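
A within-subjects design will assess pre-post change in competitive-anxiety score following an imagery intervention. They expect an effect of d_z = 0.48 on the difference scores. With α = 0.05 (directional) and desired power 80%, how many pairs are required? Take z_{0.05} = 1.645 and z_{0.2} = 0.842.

n = 27 pairs

For a paired (one-sample on differences) test: n = ((z_{α} + z_β) / d)².
z_{α} + z_β = 1.645 + 0.842 = 2.487.
n = (2.487 / 0.48)² = 5.181² = 26.85.
Round up.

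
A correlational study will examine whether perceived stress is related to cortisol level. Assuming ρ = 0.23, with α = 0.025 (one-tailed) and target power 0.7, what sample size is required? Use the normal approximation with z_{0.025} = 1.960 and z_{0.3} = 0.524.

n = 116

Fisher's z: C = ½·ln((1+r)/(1−r)) = ½·ln(1.5974) = 0.2342.
n = ((z_{α} + z_β)/C)² + 3.
(1.960 + 0.524) / 0.2342 = 2.484 / 0.2342 = 10.606.
n = 10.606² + 3 = 112.49 + 3 = 115.5.
Round up.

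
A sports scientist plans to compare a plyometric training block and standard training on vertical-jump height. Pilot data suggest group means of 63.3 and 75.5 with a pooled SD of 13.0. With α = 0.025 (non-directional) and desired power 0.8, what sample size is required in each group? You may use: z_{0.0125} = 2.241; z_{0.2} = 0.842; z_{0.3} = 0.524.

n = 22 per group

Cohen's d = |M₁ − M₂| / SD_pooled = |63.3 − 75.5| / 13.0 = 12.2 / 13.0 = 0.938.
For two independent groups with equal n: n = 2·((z_{α/2} + z_β) / d)².
z_{α/2} + z_β = 2.241 + 0.842 = 3.083.
n = 2 × (3.083 / 0.938)² = 2 × 3.287² = 2 × 10.80 = 21.6.
Round up to the next whole participant.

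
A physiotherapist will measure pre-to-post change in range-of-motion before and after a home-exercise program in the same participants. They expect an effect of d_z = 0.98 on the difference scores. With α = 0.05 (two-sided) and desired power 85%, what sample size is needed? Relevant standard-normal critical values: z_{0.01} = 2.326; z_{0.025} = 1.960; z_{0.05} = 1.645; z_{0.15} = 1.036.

n = 10 pairs

For a paired (one-sample on differences) test: n = ((z_{α/2} + z_β) / d)².
z_{α/2} + z_β = 1.960 + 1.036 = 2.996.
n = (2.996 / 0.98)² = 3.057² = 9.35.
Round up.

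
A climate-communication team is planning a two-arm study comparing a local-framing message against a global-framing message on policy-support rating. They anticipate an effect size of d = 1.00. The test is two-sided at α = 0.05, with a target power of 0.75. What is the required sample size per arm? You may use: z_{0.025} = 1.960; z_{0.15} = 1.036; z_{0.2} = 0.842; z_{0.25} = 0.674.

For two independent groups with equal n: n = 2·((z_{α/2} + z_β) / d)².
z_{α/2} + z_β = 1.960 + 0.674 = 2.634.
n = 2 × (2.634 / 1.00)² = 2 × 2.634² = 2 × 6.94 = 13.9.
Round up to the next whole participant.

n = 14 per group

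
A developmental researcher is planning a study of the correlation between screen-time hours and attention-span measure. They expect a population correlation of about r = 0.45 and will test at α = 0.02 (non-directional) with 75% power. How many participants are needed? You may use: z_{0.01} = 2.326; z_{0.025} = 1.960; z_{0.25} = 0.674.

n = 42

Fisher's z: C = ½·ln((1+r)/(1−r)) = ½·ln(2.6364) = 0.4847.
n = ((z_{α/2} + z_β)/C)² + 3.
(2.326 + 0.674) / 0.4847 = 3.000 / 0.4847 = 6.189.
n = 6.189² + 3 = 38.31 + 3 = 41.3.
Round up.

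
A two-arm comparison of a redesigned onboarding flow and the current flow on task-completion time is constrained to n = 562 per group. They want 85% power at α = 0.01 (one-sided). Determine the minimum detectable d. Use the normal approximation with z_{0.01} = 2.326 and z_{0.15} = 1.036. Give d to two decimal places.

d_min ≈ 0.20

For two independent groups of n = 562 each: d_min = (z_{α} + z_β)·√(2/n).
z-sum = 2.326 + 1.036 = 3.362.
d_min = 3.362 × √(2/562) = 3.362 × 0.0597 = 0.201.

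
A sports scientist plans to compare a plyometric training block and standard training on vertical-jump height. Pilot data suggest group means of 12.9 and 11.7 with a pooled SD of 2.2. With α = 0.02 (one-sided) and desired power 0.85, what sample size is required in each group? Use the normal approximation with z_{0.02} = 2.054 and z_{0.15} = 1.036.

Cohen's d = |M₁ − M₂| / SD_pooled = |12.9 − 11.7| / 2.2 = 1.2 / 2.2 = 0.545.
For two independent groups with equal n: n = 2·((z_{α} + z_β) / d)².
z_{α} + z_β = 2.054 + 1.036 = 3.090.
n = 2 × (3.090 / 0.545)² = 2 × 5.670² = 2 × 32.15 = 64.3.
Round up to the next whole participant.

n = 65 per group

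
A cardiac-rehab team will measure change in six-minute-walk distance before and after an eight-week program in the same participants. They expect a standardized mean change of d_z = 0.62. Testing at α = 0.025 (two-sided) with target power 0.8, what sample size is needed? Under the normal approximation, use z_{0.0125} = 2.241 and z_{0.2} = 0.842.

n = 25 pairs

For a paired (one-sample on differences) test: n = ((z_{α/2} + z_β) / d)².
z_{α/2} + z_β = 2.241 + 0.842 = 3.083.
n = (3.083 / 0.62)² = 4.973² = 24.73.
Round up.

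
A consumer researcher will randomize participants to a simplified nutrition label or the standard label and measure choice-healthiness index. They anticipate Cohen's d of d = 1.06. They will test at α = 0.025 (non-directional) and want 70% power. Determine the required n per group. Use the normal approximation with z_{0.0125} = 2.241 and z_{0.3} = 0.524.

For two independent groups with equal n: n = 2·((z_{α/2} + z_β) / d)².
z_{α/2} + z_β = 2.241 + 0.524 = 2.765.
n = 2 × (2.765 / 1.06)² = 2 × 2.608² = 2 × 6.80 = 13.6.
Round up to the next whole participant.

n = 14 per group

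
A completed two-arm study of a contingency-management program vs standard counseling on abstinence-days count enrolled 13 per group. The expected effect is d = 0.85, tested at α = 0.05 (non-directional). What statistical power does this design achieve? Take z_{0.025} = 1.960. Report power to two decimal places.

For two equal groups, power = Φ(d·√(n/2) − z_{α/2}).
d·√(n/2) = 0.85 × √(13/2) = 0.85 × 2.550 = 2.167.
z_β = 2.167 − 1.960 = 0.207.
Power = Φ(0.207) = 0.582.

power ≈ 0.58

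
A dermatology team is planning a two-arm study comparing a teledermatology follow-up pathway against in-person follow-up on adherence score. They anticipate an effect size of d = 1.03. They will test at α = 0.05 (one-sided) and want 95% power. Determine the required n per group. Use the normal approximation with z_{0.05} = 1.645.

For two independent groups with equal n: n = 2·((z_{α} + z_β) / d)².
z_{α} + z_β = 1.645 + 1.645 = 3.290.
n = 2 × (3.290 / 1.03)² = 2 × 3.194² = 2 × 10.20 = 20.4.
Round up to the next whole participant.

n = 21 per group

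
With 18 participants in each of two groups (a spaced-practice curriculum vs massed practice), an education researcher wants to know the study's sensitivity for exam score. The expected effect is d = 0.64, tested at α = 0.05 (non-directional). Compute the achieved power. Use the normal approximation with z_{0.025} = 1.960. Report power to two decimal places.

For two equal groups, power = Φ(d·√(n/2) − z_{α/2}).
d·√(n/2) = 0.64 × √(18/2) = 0.64 × 3.000 = 1.920.
z_β = 1.920 − 1.960 = -0.040.
Power = Φ(-0.040) = 0.484.

power ≈ 0.48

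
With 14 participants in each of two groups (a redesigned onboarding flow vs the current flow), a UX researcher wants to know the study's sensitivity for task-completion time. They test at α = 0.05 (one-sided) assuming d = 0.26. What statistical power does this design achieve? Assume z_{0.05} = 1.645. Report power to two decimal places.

For two equal groups, power = Φ(d·√(n/2) − z_{α}).
d·√(n/2) = 0.26 × √(14/2) = 0.26 × 2.646 = 0.688.
z_β = 0.688 − 1.645 = -0.957.
Power = Φ(-0.957) = 0.169.

power ≈ 0.17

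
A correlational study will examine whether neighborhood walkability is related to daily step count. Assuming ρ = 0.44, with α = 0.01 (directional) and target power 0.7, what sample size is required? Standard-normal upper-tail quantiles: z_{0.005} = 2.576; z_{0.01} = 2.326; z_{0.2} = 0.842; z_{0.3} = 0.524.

n = 40

Fisher's z: C = ½·ln((1+r)/(1−r)) = ½·ln(2.5714) = 0.4722.
n = ((z_{α} + z_β)/C)² + 3.
(2.326 + 0.524) / 0.4722 = 2.850 / 0.4722 = 6.036.
n = 6.036² + 3 = 36.43 + 3 = 39.4.
Round up.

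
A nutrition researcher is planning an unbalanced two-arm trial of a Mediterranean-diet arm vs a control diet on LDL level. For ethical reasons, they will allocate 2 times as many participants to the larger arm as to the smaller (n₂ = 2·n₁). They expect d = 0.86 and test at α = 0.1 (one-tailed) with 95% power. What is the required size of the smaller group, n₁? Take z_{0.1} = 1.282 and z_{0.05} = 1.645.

n₁ = 18

With allocation ratio k = n₂/n₁ = 2, Var(x̄₁−x̄₂) = σ²(1/n₁ + 1/(k·n₁)) = σ²·(k+1)/(k·n₁).
So n₁ = (1 + 1/k)·((z_{α} + z_β)/d)² = 1.500 × (2.927/0.86)².
n₁ = 1.500 × 11.58 = 17.4.
Round up: n₁ = 18, giving n₂ = 2 × 18 = 36.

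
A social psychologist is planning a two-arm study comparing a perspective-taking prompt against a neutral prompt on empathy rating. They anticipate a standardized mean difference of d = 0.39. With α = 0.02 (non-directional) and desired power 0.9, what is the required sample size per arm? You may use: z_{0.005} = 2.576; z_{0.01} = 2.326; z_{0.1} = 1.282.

For two independent groups with equal n: n = 2·((z_{α/2} + z_β) / d)².
z_{α/2} + z_β = 2.326 + 1.282 = 3.608.
n = 2 × (3.608 / 0.39)² = 2 × 9.251² = 2 × 85.59 = 171.2.
Round up to the next whole participant.

n = 172 per group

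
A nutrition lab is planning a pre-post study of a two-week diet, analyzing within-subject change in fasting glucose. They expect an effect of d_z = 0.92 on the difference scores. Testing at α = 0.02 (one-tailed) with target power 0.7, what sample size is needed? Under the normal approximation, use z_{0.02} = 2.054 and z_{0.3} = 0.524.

For a paired (one-sample on differences) test: n = ((z_{α} + z_β) / d)².
z_{α} + z_β = 2.054 + 0.524 = 2.578.
n = (2.578 / 0.92)² = 2.802² = 7.85.
Round up.

n = 8 pairs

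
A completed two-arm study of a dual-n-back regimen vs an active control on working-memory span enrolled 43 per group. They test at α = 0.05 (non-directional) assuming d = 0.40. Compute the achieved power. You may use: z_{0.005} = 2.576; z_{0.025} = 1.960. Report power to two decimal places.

power ≈ 0.46

For two equal groups, power = Φ(d·√(n/2) − z_{α/2}).
d·√(n/2) = 0.40 × √(43/2) = 0.40 × 4.637 = 1.855.
z_β = 1.855 − 1.960 = -0.105.
Power = Φ(-0.105) = 0.458.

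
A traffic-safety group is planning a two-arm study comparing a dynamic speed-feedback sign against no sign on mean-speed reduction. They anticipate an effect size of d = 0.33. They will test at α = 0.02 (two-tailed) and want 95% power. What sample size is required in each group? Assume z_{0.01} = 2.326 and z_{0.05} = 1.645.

n = 290 per group

For two independent groups with equal n: n = 2·((z_{α/2} + z_β) / d)².
z_{α/2} + z_β = 2.326 + 1.645 = 3.971.
n = 2 × (3.971 / 0.33)² = 2 × 12.033² = 2 × 144.80 = 289.6.
Round up to the next whole participant.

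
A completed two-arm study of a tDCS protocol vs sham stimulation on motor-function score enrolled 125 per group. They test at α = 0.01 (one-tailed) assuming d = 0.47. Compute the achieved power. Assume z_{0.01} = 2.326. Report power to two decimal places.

For two equal groups, power = Φ(d·√(n/2) − z_{α}).
d·√(n/2) = 0.47 × √(125/2) = 0.47 × 7.906 = 3.716.
z_β = 3.716 − 2.326 = 1.390.
Power = Φ(1.390) = 0.918.

power ≈ 0.92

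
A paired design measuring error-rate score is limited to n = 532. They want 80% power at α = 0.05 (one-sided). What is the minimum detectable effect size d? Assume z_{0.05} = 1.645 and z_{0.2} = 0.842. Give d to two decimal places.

For a single sample (or paired design) of n = 532: d_min = (z_{α} + z_β)/√n.
z-sum = 1.645 + 0.842 = 2.487.
d_min = 2.487 / √532 = 2.487 / 23.065 = 0.108.

d_min ≈ 0.11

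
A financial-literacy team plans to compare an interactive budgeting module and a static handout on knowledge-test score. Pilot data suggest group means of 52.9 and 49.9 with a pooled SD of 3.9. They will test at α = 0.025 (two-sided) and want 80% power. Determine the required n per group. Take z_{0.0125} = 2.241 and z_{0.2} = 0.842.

Cohen's d = |M₁ − M₂| / SD_pooled = |52.9 − 49.9| / 3.9 = 3.0 / 3.9 = 0.769.
For two independent groups with equal n: n = 2·((z_{α/2} + z_β) / d)².
z_{α/2} + z_β = 2.241 + 0.842 = 3.083.
n = 2 × (3.083 / 0.769)² = 2 × 4.009² = 2 × 16.07 = 32.1.
Round up to the next whole participant.

n = 33 per group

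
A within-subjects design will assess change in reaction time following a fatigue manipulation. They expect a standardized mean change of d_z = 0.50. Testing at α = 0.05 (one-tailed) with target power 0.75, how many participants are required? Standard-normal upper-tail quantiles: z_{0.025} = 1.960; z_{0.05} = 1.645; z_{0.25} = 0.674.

For a paired (one-sample on differences) test: n = ((z_{α} + z_β) / d)².
z_{α} + z_β = 1.645 + 0.674 = 2.319.
n = (2.319 / 0.50)² = 4.638² = 21.51.
Round up.

n = 22 pairs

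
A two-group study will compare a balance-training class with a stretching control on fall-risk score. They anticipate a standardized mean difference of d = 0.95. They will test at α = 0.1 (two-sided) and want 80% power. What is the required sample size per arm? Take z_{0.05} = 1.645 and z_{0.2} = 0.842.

For two independent groups with equal n: n = 2·((z_{α/2} + z_β) / d)².
z_{α/2} + z_β = 1.645 + 0.842 = 2.487.
n = 2 × (2.487 / 0.95)² = 2 × 2.618² = 2 × 6.85 = 13.7.
Round up to the next whole participant.

n = 14 per group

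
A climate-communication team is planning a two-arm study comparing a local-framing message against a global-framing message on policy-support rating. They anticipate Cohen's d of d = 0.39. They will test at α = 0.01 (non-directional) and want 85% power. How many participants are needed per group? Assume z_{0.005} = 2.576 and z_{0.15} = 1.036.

For two independent groups with equal n: n = 2·((z_{α/2} + z_β) / d)².
z_{α/2} + z_β = 2.576 + 1.036 = 3.612.
n = 2 × (3.612 / 0.39)² = 2 × 9.262² = 2 × 85.78 = 171.6.
Round up to the next whole participant.

n = 172 per group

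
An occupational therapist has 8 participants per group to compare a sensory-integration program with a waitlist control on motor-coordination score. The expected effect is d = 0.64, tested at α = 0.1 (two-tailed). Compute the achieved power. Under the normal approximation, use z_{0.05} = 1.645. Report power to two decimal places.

power ≈ 0.36

For two equal groups, power = Φ(d·√(n/2) − z_{α/2}).
d·√(n/2) = 0.64 × √(8/2) = 0.64 × 2.000 = 1.280.
z_β = 1.280 − 1.645 = -0.365.
Power = Φ(-0.365) = 0.358.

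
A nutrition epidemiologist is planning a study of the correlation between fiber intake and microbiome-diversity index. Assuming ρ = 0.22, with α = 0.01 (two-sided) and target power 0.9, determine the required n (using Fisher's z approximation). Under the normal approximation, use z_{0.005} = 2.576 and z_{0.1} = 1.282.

Fisher's z: C = ½·ln((1+r)/(1−r)) = ½·ln(1.5641) = 0.2237.
n = ((z_{α/2} + z_β)/C)² + 3.
(2.576 + 1.282) / 0.2237 = 3.858 / 0.2237 = 17.246.
n = 17.246² + 3 = 297.44 + 3 = 300.4.
Round up.

n = 301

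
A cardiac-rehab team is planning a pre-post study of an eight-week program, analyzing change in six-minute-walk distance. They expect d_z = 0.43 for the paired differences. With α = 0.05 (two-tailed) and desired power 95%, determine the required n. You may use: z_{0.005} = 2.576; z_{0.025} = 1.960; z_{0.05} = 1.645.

For a paired (one-sample on differences) test: n = ((z_{α/2} + z_β) / d)².
z_{α/2} + z_β = 1.960 + 1.645 = 3.605.
n = (3.605 / 0.43)² = 8.384² = 70.29.
Round up.

n = 71 pairs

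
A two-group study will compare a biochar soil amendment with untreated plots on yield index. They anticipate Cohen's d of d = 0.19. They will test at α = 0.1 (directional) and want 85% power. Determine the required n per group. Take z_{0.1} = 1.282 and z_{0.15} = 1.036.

n = 298 per group

For two independent groups with equal n: n = 2·((z_{α} + z_β) / d)².
z_{α} + z_β = 1.282 + 1.036 = 2.318.
n = 2 × (2.318 / 0.19)² = 2 × 12.200² = 2 × 148.84 = 297.7.
Round up to the next whole participant.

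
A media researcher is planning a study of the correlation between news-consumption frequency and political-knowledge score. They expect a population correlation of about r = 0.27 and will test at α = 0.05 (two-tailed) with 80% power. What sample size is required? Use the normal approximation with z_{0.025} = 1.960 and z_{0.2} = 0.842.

Fisher's z: C = ½·ln((1+r)/(1−r)) = ½·ln(1.7397) = 0.2769.
n = ((z_{α/2} + z_β)/C)² + 3.
(1.960 + 0.842) / 0.2769 = 2.802 / 0.2769 = 10.119.
n = 10.119² + 3 = 102.40 + 3 = 105.4.
Round up.

n = 106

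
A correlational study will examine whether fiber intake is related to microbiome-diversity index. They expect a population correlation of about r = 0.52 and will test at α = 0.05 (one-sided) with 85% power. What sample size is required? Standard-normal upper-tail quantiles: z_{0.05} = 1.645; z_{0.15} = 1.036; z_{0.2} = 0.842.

n = 25

Fisher's z: C = ½·ln((1+r)/(1−r)) = ½·ln(3.1667) = 0.5763.
n = ((z_{α} + z_β)/C)² + 3.
(1.645 + 1.036) / 0.5763 = 2.681 / 0.5763 = 4.652.
n = 4.652² + 3 = 21.64 + 3 = 24.6.
Round up.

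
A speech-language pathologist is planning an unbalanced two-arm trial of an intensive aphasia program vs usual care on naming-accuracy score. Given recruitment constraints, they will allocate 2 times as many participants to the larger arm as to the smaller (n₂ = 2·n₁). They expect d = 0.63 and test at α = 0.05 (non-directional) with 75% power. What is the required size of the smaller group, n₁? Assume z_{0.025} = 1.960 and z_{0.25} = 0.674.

n₁ = 27

With allocation ratio k = n₂/n₁ = 2, Var(x̄₁−x̄₂) = σ²(1/n₁ + 1/(k·n₁)) = σ²·(k+1)/(k·n₁).
So n₁ = (1 + 1/k)·((z_{α/2} + z_β)/d)² = 1.500 × (2.634/0.63)².
n₁ = 1.500 × 17.48 = 26.2.
Round up: n₁ = 27, giving n₂ = 2 × 27 = 54.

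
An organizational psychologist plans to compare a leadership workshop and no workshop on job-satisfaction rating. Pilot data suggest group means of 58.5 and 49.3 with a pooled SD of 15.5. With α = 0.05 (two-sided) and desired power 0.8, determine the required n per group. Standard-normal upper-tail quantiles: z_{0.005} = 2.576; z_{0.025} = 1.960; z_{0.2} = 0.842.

Cohen's d = |M₁ − M₂| / SD_pooled = |58.5 − 49.3| / 15.5 = 9.2 / 15.5 = 0.594.
For two independent groups with equal n: n = 2·((z_{α/2} + z_β) / d)².
z_{α/2} + z_β = 1.960 + 0.842 = 2.802.
n = 2 × (2.802 / 0.594)² = 2 × 4.717² = 2 × 22.25 = 44.5.
Round up to the next whole participant.

n = 45 per group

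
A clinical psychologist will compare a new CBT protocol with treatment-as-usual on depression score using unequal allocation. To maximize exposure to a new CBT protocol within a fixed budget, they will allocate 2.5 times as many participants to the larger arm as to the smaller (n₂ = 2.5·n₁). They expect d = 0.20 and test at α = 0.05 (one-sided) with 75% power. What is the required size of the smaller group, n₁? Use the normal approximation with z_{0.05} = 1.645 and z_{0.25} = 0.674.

n₁ = 189

With allocation ratio k = n₂/n₁ = 2.5, Var(x̄₁−x̄₂) = σ²(1/n₁ + 1/(k·n₁)) = σ²·(k+1)/(k·n₁).
So n₁ = (1 + 1/k)·((z_{α} + z_β)/d)² = 1.400 × (2.319/0.20)².
n₁ = 1.400 × 134.44 = 188.2.
Round up: n₁ = 189, giving n₂ = ⌈2.5 × 189⌉ = ⌈472.5⌉ = 473.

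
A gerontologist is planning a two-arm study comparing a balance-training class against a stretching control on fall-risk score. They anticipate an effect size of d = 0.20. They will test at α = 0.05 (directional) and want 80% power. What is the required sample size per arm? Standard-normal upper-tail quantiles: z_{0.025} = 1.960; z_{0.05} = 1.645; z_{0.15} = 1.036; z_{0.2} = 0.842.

For two independent groups with equal n: n = 2·((z_{α} + z_β) / d)².
z_{α} + z_β = 1.645 + 0.842 = 2.487.
n = 2 × (2.487 / 0.20)² = 2 × 12.435² = 2 × 154.63 = 309.3.
Round up to the next whole participant.

n = 310 per group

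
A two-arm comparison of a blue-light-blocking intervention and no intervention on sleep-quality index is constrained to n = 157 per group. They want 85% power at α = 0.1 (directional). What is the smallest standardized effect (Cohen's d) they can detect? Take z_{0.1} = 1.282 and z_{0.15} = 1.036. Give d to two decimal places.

For two independent groups of n = 157 each: d_min = (z_{α} + z_β)·√(2/n).
z-sum = 1.282 + 1.036 = 2.318.
d_min = 2.318 × √(2/157) = 2.318 × 0.1129 = 0.262.

d_min ≈ 0.26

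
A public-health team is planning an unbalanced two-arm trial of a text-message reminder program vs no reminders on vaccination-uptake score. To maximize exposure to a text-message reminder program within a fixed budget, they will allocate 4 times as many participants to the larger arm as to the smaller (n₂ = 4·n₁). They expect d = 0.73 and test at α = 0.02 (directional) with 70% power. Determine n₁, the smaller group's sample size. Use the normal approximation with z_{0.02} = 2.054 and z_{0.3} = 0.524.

n₁ = 16

With allocation ratio k = n₂/n₁ = 4, Var(x̄₁−x̄₂) = σ²(1/n₁ + 1/(k·n₁)) = σ²·(k+1)/(k·n₁).
So n₁ = (1 + 1/k)·((z_{α} + z_β)/d)² = 1.250 × (2.578/0.73)².
n₁ = 1.250 × 12.47 = 15.6.
Round up: n₁ = 16, giving n₂ = 4 × 16 = 64.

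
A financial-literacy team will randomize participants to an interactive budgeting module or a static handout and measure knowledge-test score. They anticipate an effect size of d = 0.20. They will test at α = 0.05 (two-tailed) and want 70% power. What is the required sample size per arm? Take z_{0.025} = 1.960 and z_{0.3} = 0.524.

n = 309 per group

For two independent groups with equal n: n = 2·((z_{α/2} + z_β) / d)².
z_{α/2} + z_β = 1.960 + 0.524 = 2.484.
n = 2 × (2.484 / 0.20)² = 2 × 12.420² = 2 × 154.26 = 308.5.
Round up to the next whole participant.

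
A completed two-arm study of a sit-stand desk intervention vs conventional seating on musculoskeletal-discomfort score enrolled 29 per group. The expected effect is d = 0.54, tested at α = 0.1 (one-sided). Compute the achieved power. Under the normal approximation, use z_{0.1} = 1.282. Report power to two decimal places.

For two equal groups, power = Φ(d·√(n/2) − z_{α}).
d·√(n/2) = 0.54 × √(29/2) = 0.54 × 3.808 = 2.056.
z_β = 2.056 − 1.282 = 0.774.
Power = Φ(0.774) = 0.781.

power ≈ 0.78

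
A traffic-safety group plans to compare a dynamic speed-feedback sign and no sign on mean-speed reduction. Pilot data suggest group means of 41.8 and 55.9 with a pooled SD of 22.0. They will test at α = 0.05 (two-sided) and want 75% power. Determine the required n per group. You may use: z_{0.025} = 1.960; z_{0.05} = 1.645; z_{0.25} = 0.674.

Cohen's d = |M₁ − M₂| / SD_pooled = |41.8 − 55.9| / 22.0 = 14.1 / 22.0 = 0.641.
For two independent groups with equal n: n = 2·((z_{α/2} + z_β) / d)².
z_{α/2} + z_β = 1.960 + 0.674 = 2.634.
n = 2 × (2.634 / 0.641)² = 2 × 4.109² = 2 × 16.89 = 33.8.
Round up to the next whole participant.

n = 34 per group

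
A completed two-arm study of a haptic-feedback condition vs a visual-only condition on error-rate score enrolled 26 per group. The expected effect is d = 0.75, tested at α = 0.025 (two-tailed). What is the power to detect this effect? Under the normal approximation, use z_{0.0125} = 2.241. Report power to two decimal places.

For two equal groups, power = Φ(d·√(n/2) − z_{α/2}).
d·√(n/2) = 0.75 × √(26/2) = 0.75 × 3.606 = 2.704.
z_β = 2.704 − 2.241 = 0.463.
Power = Φ(0.463) = 0.678.

power ≈ 0.68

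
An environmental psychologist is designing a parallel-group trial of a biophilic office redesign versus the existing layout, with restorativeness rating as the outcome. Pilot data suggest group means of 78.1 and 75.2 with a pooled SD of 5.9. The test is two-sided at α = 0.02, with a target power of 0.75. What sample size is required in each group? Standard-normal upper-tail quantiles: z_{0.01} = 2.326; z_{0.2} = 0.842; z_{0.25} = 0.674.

n = 75 per group

Cohen's d = |M₁ − M₂| / SD_pooled = |78.1 − 75.2| / 5.9 = 2.9 / 5.9 = 0.492.
For two independent groups with equal n: n = 2·((z_{α/2} + z_β) / d)².
z_{α/2} + z_β = 2.326 + 0.674 = 3.000.
n = 2 × (3.000 / 0.492)² = 2 × 6.098² = 2 × 37.18 = 74.4.
Round up to the next whole participant.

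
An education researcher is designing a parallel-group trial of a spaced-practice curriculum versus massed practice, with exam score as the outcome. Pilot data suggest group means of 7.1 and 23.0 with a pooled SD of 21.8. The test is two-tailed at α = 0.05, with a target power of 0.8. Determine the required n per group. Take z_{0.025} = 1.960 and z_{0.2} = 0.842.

Cohen's d = |M₁ − M₂| / SD_pooled = |7.1 − 23.0| / 21.8 = 15.9 / 21.8 = 0.729.
For two independent groups with equal n: n = 2·((z_{α/2} + z_β) / d)².
z_{α/2} + z_β = 1.960 + 0.842 = 2.802.
n = 2 × (2.802 / 0.729)² = 2 × 3.844² = 2 × 14.77 = 29.5.
Round up to the next whole participant.

n = 30 per group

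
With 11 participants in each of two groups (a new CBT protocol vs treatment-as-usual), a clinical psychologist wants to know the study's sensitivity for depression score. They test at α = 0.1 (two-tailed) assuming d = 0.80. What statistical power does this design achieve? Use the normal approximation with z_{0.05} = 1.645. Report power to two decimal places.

power ≈ 0.59

For two equal groups, power = Φ(d·√(n/2) − z_{α/2}).
d·√(n/2) = 0.80 × √(11/2) = 0.80 × 2.345 = 1.876.
z_β = 1.876 − 1.645 = 0.231.
Power = Φ(0.231) = 0.591.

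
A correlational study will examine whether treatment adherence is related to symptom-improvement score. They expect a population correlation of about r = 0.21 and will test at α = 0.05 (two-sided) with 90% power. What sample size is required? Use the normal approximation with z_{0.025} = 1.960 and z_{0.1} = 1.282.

Fisher's z: C = ½·ln((1+r)/(1−r)) = ½·ln(1.5316) = 0.2132.
n = ((z_{α/2} + z_β)/C)² + 3.
(1.960 + 1.282) / 0.2132 = 3.242 / 0.2132 = 15.206.
n = 15.206² + 3 = 231.23 + 3 = 234.2.
Round up.

n = 235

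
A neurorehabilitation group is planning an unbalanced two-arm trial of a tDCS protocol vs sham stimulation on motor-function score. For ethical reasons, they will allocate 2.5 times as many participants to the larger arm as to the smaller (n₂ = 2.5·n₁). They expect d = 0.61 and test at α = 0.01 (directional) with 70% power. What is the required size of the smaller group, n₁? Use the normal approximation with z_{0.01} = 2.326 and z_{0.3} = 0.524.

n₁ = 31

With allocation ratio k = n₂/n₁ = 2.5, Var(x̄₁−x̄₂) = σ²(1/n₁ + 1/(k·n₁)) = σ²·(k+1)/(k·n₁).
So n₁ = (1 + 1/k)·((z_{α} + z_β)/d)² = 1.400 × (2.850/0.61)².
n₁ = 1.400 × 21.83 = 30.6.
Round up: n₁ = 31, giving n₂ = ⌈2.5 × 31⌉ = ⌈77.5⌉ = 78.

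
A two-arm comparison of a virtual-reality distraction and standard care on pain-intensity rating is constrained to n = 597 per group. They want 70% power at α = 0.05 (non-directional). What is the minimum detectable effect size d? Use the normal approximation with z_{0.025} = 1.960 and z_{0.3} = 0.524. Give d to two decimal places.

For two independent groups of n = 597 each: d_min = (z_{α/2} + z_β)·√(2/n).
z-sum = 1.960 + 0.524 = 2.484.
d_min = 2.484 × √(2/597) = 2.484 × 0.0579 = 0.144.

d_min ≈ 0.14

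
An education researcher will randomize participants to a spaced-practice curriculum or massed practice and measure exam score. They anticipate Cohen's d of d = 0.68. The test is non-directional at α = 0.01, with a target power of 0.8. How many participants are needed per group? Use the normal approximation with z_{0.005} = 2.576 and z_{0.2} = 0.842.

For two independent groups with equal n: n = 2·((z_{α/2} + z_β) / d)².
z_{α/2} + z_β = 2.576 + 0.842 = 3.418.
n = 2 × (3.418 / 0.68)² = 2 × 5.026² = 2 × 25.27 = 50.5.
Round up to the next whole participant.

n = 51 per group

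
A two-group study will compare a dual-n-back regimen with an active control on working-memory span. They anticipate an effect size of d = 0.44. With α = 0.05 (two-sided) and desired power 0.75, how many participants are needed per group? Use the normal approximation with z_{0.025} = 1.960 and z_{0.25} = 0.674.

n = 72 per group

For two independent groups with equal n: n = 2·((z_{α/2} + z_β) / d)².
z_{α/2} + z_β = 1.960 + 0.674 = 2.634.
n = 2 × (2.634 / 0.44)² = 2 × 5.986² = 2 × 35.84 = 71.7.
Round up to the next whole participant.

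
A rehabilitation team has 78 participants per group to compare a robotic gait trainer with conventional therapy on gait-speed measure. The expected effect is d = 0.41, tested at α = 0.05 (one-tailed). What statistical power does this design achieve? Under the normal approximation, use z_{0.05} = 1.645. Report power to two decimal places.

For two equal groups, power = Φ(d·√(n/2) − z_{α}).
d·√(n/2) = 0.41 × √(78/2) = 0.41 × 6.245 = 2.560.
z_β = 2.560 − 1.645 = 0.915.
Power = Φ(0.915) = 0.820.

power ≈ 0.82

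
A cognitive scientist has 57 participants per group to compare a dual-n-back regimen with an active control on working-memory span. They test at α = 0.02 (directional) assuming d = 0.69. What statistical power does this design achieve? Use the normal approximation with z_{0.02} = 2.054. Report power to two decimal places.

power ≈ 0.95

For two equal groups, power = Φ(d·√(n/2) − z_{α}).
d·√(n/2) = 0.69 × √(57/2) = 0.69 × 5.339 = 3.684.
z_β = 3.684 − 2.054 = 1.630.
Power = Φ(1.630) = 0.948.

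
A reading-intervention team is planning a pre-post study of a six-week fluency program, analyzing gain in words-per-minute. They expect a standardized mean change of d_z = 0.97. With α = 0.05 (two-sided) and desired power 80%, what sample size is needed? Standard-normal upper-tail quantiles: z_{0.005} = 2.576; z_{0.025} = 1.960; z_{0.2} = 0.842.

For a paired (one-sample on differences) test: n = ((z_{α/2} + z_β) / d)².
z_{α/2} + z_β = 1.960 + 0.842 = 2.802.
n = (2.802 / 0.97)² = 2.889² = 8.34.
Round up.

n = 9 pairs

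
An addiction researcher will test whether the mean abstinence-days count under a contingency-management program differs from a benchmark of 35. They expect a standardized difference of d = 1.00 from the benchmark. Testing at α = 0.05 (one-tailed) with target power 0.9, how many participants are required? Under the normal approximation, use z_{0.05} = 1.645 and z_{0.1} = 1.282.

For a one-sample test: n = ((z_{α} + z_β) / d)².
z_{α} + z_β = 1.645 + 1.282 = 2.927.
n = (2.927 / 1.00)² = 2.927² = 8.57.
Round up.

n = 9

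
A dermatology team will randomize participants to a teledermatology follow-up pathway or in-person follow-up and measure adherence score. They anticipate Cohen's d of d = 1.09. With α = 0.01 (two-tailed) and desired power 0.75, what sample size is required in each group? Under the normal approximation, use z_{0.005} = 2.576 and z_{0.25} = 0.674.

n = 18 per group

For two independent groups with equal n: n = 2·((z_{α/2} + z_β) / d)².
z_{α/2} + z_β = 2.576 + 0.674 = 3.250.
n = 2 × (3.250 / 1.09)² = 2 × 2.982² = 2 × 8.89 = 17.8.
Round up to the next whole participant.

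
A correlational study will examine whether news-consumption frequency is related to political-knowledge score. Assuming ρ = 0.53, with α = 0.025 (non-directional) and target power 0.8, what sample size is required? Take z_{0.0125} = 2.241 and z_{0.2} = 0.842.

Fisher's z: C = ½·ln((1+r)/(1−r)) = ½·ln(3.2553) = 0.5901.
n = ((z_{α/2} + z_β)/C)² + 3.
(2.241 + 0.842) / 0.5901 = 3.083 / 0.5901 = 5.225.
n = 5.225² + 3 = 27.30 + 3 = 30.3.
Round up.

n = 31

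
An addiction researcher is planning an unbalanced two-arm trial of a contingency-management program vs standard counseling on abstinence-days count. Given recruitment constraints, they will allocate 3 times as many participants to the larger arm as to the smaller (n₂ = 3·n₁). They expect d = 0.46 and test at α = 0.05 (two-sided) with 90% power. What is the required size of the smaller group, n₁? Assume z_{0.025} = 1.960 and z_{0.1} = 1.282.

With allocation ratio k = n₂/n₁ = 3, Var(x̄₁−x̄₂) = σ²(1/n₁ + 1/(k·n₁)) = σ²·(k+1)/(k·n₁).
So n₁ = (1 + 1/k)·((z_{α/2} + z_β)/d)² = 1.333 × (3.242/0.46)².
n₁ = 1.333 × 49.67 = 66.2.
Round up: n₁ = 67, giving n₂ = 3 × 67 = 201.

n₁ = 67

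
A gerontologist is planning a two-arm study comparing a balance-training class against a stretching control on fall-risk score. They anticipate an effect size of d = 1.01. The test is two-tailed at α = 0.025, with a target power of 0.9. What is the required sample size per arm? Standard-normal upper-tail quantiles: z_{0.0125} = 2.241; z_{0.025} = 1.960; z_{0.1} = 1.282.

For two independent groups with equal n: n = 2·((z_{α/2} + z_β) / d)².
z_{α/2} + z_β = 2.241 + 1.282 = 3.523.
n = 2 × (3.523 / 1.01)² = 2 × 3.488² = 2 × 12.17 = 24.3.
Round up to the next whole participant.

n = 25 per group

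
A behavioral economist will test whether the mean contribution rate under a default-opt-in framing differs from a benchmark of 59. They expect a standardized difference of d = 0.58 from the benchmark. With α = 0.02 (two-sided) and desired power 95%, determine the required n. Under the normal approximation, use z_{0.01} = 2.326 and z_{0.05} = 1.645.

For a one-sample test: n = ((z_{α/2} + z_β) / d)².
z_{α/2} + z_β = 2.326 + 1.645 = 3.971.
n = (3.971 / 0.58)² = 6.847² = 46.88.
Round up.

n = 47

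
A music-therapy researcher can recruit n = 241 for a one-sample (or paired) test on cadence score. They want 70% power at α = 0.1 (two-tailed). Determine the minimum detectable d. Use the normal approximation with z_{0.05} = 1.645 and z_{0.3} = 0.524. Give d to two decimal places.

d_min ≈ 0.14

For a single sample (or paired design) of n = 241: d_min = (z_{α/2} + z_β)/√n.
z-sum = 1.645 + 0.524 = 2.169.
d_min = 2.169 / √241 = 2.169 / 15.524 = 0.140.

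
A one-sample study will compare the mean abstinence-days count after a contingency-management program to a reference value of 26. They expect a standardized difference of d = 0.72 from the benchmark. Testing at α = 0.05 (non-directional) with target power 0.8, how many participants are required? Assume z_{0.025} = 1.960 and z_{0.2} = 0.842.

n = 16

For a one-sample test: n = ((z_{α/2} + z_β) / d)².
z_{α/2} + z_β = 1.960 + 0.842 = 2.802.
n = (2.802 / 0.72)² = 3.892² = 15.15.
Round up.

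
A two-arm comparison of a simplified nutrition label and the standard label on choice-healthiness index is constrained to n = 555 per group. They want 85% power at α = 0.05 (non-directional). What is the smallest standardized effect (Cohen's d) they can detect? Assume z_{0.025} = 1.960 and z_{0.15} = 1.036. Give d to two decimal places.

d_min ≈ 0.18

For two independent groups of n = 555 each: d_min = (z_{α/2} + z_β)·√(2/n).
z-sum = 1.960 + 1.036 = 2.996.
d_min = 2.996 × √(2/555) = 2.996 × 0.0600 = 0.180.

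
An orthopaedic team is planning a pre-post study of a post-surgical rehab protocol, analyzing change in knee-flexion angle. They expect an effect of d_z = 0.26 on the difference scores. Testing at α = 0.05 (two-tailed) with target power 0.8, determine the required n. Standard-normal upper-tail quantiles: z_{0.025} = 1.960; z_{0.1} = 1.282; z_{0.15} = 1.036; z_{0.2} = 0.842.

n = 117 pairs

For a paired (one-sample on differences) test: n = ((z_{α/2} + z_β) / d)².
z_{α/2} + z_β = 1.960 + 0.842 = 2.802.
n = (2.802 / 0.26)² = 10.777² = 116.14.
Round up.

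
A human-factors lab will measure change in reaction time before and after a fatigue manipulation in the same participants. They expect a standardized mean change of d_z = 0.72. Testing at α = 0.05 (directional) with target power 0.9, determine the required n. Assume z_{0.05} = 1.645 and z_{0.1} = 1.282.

n = 17 pairs

For a paired (one-sample on differences) test: n = ((z_{α} + z_β) / d)².
z_{α} + z_β = 1.645 + 1.282 = 2.927.
n = (2.927 / 0.72)² = 4.065² = 16.53.
Round up.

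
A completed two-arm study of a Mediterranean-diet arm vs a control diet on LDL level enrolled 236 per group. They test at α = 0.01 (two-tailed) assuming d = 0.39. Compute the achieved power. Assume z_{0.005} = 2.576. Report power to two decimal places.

power ≈ 0.95

For two equal groups, power = Φ(d·√(n/2) − z_{α/2}).
d·√(n/2) = 0.39 × √(236/2) = 0.39 × 10.863 = 4.236.
z_β = 4.236 − 2.576 = 1.660.
Power = Φ(1.660) = 0.952.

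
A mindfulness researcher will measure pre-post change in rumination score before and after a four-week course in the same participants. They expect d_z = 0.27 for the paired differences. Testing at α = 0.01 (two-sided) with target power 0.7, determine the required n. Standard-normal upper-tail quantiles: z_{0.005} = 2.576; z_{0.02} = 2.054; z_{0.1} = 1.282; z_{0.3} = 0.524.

For a paired (one-sample on differences) test: n = ((z_{α/2} + z_β) / d)².
z_{α/2} + z_β = 2.576 + 0.524 = 3.100.
n = (3.100 / 0.27)² = 11.481² = 131.82.
Round up.

n = 132 pairs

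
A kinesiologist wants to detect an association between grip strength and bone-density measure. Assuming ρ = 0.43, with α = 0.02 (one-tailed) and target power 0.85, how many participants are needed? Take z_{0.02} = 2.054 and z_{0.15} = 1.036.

n = 49

Fisher's z: C = ½·ln((1+r)/(1−r)) = ½·ln(2.5088) = 0.4599.
n = ((z_{α} + z_β)/C)² + 3.
(2.054 + 1.036) / 0.4599 = 3.090 / 0.4599 = 6.719.
n = 6.719² + 3 = 45.14 + 3 = 48.1.
Round up.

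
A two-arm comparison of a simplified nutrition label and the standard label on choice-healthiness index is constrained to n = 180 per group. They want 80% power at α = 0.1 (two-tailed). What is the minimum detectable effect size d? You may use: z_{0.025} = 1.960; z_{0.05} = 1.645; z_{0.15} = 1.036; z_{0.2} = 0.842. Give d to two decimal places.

d_min ≈ 0.26

For two independent groups of n = 180 each: d_min = (z_{α/2} + z_β)·√(2/n).
z-sum = 1.645 + 0.842 = 2.487.
d_min = 2.487 × √(2/180) = 2.487 × 0.1054 = 0.262.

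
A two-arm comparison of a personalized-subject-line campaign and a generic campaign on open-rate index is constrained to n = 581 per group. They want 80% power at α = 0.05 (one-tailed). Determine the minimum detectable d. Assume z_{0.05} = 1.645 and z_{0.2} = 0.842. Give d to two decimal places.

d_min ≈ 0.15

For two independent groups of n = 581 each: d_min = (z_{α} + z_β)·√(2/n).
z-sum = 1.645 + 0.842 = 2.487.
d_min = 2.487 × √(2/581) = 2.487 × 0.0587 = 0.146.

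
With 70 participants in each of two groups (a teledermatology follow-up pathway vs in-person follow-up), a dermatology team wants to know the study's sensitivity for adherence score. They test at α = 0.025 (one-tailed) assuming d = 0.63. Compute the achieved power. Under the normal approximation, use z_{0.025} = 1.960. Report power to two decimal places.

power ≈ 0.96

For two equal groups, power = Φ(d·√(n/2) − z_{α}).
d·√(n/2) = 0.63 × √(70/2) = 0.63 × 5.916 = 3.727.
z_β = 3.727 − 1.960 = 1.767.
Power = Φ(1.767) = 0.961.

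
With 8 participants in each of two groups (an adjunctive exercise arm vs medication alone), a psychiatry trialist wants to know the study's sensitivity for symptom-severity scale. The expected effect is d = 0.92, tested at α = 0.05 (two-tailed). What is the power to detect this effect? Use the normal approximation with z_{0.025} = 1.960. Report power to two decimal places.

power ≈ 0.45

For two equal groups, power = Φ(d·√(n/2) − z_{α/2}).
d·√(n/2) = 0.92 × √(8/2) = 0.92 × 2.000 = 1.840.
z_β = 1.840 − 1.960 = -0.120.
Power = Φ(-0.120) = 0.452.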